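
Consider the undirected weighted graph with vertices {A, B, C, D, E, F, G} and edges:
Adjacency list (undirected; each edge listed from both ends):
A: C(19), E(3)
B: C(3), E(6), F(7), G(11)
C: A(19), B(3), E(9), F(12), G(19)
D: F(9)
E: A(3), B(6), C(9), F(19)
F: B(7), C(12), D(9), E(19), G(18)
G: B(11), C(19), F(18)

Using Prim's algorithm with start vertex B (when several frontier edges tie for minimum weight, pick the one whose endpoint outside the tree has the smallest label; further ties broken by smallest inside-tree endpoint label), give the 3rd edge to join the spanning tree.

Grow the tree from B using Prim:
Step 1: frontier [B-C 3, B-E 6, B-F 7, B-G 11] → take B-C (3); add C.
Step 2: frontier [B-E 6, B-F 7, B-G 11, C-E 9, C-F 12, A-C 19, C-G 19] → take B-E (6); add E.
Step 3: frontier [B-F 7, B-G 11, C-F 12, A-C 19, C-G 19, A-E 3, E-F 19] → take A-E (3); add A.
Step 4: frontier [B-F 7, B-G 11, C-F 12, C-G 19, E-F 19] → take B-F (7); add F.
Step 5: frontier [B-G 11, C-G 19, D-F 9, F-G 18] → take D-F (9); add D.
Step 6: frontier [B-G 11, C-G 19, F-G 18] → take B-G (11); add G.
The 3rd edge added is A-E.

A-E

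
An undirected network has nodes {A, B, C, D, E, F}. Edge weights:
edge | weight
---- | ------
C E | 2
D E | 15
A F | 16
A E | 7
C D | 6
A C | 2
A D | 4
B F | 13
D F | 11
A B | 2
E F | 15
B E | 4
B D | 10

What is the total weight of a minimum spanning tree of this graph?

Prim, starting at A.
Step 1: cheapest edge leaving the tree is A B (2); add B.
Step 2: cheapest edge leaving the tree is A C (2); add C.
Step 3: cheapest edge leaving the tree is C E (2); add E.
Step 4: cheapest edge leaving the tree is A D (4); add D.
Step 5: cheapest edge leaving the tree is D F (11); add F.
MST edges: A B, A C, C E, A D, D F; total weight 2+2+2+4+11 = 21.

21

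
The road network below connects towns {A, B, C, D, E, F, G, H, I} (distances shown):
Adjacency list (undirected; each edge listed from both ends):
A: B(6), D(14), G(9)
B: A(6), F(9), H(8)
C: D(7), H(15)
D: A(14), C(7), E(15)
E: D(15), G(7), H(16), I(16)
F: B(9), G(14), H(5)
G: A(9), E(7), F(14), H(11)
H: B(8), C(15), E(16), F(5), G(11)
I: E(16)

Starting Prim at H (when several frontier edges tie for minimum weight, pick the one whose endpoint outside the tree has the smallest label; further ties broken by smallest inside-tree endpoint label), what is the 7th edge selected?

Prim, starting at H.
Step 1: frontier [F–H 5, B–H 8, G–H 11, C–H 15, E–H 16] → take F–H (5); add F.
Step 2: frontier [B–F 9, F–G 14, B–H 8, G–H 11, C–H 15, E–H 16] → take B–H (8); add B.
Step 3: frontier [A–B 6, F–G 14, G–H 11, C–H 15, E–H 16] → take A–B (6); add A.
Step 4: frontier [A–G 9, A–D 14, F–G 14, G–H 11, C–H 15, E–H 16] → take A–G (9); add G.
Step 5: frontier [A–D 14, E–G 7, C–H 15, E–H 16] → take E–G (7); add E.
Step 6: frontier [A–D 14, D–E 15, E–I 16, C–H 15] → take A–D (14); add D.
Step 7: frontier [C–D 7, E–I 16, C–H 15] → take C–D (7); add C.
Step 8: frontier [E–I 16] → take E–I (16); add I.
The 7th edge added is C–D.

C-D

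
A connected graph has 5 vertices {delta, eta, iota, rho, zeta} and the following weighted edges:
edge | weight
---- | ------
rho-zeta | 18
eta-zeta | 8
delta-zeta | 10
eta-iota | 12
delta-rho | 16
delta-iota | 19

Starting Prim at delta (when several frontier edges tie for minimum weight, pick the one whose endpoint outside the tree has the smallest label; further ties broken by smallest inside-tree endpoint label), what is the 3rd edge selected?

Prim's algorithm from delta:
Step 1: frontier [delta-zeta 10, delta-rho 16, delta-iota 19] → take delta-zeta (10); add zeta.
Step 2: frontier [delta-rho 16, delta-iota 19, eta-zeta 8, rho-zeta 18] → take eta-zeta (8); add eta.
Step 3: frontier [delta-rho 16, delta-iota 19, eta-iota 12, rho-zeta 18] → take eta-iota (12); add iota.
Step 4: frontier [delta-rho 16, rho-zeta 18] → take delta-rho (16); add rho.
The 3rd edge added is eta-iota.

eta-iota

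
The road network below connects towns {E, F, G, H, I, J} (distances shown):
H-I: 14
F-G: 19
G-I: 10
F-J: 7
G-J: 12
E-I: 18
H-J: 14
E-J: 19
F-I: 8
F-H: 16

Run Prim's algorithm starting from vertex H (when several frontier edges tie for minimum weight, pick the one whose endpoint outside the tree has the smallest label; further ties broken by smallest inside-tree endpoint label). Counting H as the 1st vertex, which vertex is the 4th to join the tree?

Prim, starting at H.
Step 1: frontier [H-I 14, H-J 14, F-H 16] → take H-I (14); add I.
Step 2: frontier [H-J 14, F-H 16, F-I 8, G-I 10, E-I 18] → take F-I (8); add F.
Step 3: frontier [F-J 7, F-G 19, H-J 14, G-I 10, E-I 18] → take F-J (7); add J.
Step 4: frontier [F-G 19, G-I 10, E-I 18, G-J 12, E-J 19] → take G-I (10); add G.
Step 5: frontier [E-I 18, E-J 19] → take E-I (18); add E.
Vertex order: H, I, F, J, G, E. The 4th vertex is J.

J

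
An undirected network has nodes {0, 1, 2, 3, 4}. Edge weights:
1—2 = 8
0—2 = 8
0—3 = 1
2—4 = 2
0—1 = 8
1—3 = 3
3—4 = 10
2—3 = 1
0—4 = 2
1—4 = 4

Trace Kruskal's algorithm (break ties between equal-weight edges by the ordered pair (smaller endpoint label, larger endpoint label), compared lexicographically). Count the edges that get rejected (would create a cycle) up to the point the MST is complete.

1

Sort edges by weight, then run Kruskal:
0—3 (1): add — endpoints in different components.
2—3 (1): add — endpoints in different components.
0—4 (2): add — endpoints in different components.
2—4 (2): skip — 2 and 4 already connected.
1—3 (3): add — endpoints in different components.
Edges rejected before the tree was complete: 1.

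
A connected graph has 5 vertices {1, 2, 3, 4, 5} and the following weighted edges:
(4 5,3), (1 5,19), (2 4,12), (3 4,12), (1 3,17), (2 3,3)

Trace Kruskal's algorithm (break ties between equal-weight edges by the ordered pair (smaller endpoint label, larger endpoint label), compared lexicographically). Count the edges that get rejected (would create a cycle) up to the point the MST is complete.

1

Sort edges by weight, then run Kruskal:
2 3 (3): add — endpoints in different components.
4 5 (3): add — endpoints in different components.
2 4 (12): add — endpoints in different components.
3 4 (12): skip — 3 and 4 already connected.
1 3 (17): add — endpoints in different components.
Edges rejected before the tree was complete: 1.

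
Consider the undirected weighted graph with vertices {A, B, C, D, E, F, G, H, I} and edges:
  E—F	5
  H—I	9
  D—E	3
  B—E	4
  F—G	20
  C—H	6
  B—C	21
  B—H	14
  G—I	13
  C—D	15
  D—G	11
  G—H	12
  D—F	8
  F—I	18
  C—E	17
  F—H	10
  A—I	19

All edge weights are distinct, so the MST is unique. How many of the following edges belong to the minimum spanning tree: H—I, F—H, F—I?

Kruskal's algorithm — process edges by increasing weight (ties by edge label):
D—E (3): add — endpoints in different components.
B—E (4): add — endpoints in different components.
E—F (5): add — endpoints in different components.
C—H (6): add — endpoints in different components.
D—F (8): skip — D and F already connected.
H—I (9): add — endpoints in different components.
F—H (10): add — endpoints in different components.
D—G (11): add — endpoints in different components.
G—H (12): skip — G and H already connected.
G—I (13): skip — G and I already connected.
B—H (14): skip — B and H already connected.
C—D (15): skip — C and D already connected.
C—E (17): skip — C and E already connected.
F—I (18): skip — F and I already connected.
A—I (19): add — endpoints in different components.
MST edge set: {D—E, B—E, E—F, C—H, H—I, F—H, D—G, A—I}.
Of the listed edges, {H—I, F—H} are in the MST → 2.

2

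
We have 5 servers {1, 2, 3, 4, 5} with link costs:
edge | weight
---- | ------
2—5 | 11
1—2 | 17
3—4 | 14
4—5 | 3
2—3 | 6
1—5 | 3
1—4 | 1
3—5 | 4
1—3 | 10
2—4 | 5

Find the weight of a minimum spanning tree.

13

Prim's algorithm from 1:
Step 1: cheapest edge leaving the tree is 1—4 (1); add 4.
Step 2: cheapest edge leaving the tree is 1—5 (3); add 5.
Step 3: cheapest edge leaving the tree is 3—5 (4); add 3.
Step 4: cheapest edge leaving the tree is 2—4 (5); add 2.
MST edges: 1—4, 1—5, 3—5, 2—4; total weight 1+3+4+5 = 13.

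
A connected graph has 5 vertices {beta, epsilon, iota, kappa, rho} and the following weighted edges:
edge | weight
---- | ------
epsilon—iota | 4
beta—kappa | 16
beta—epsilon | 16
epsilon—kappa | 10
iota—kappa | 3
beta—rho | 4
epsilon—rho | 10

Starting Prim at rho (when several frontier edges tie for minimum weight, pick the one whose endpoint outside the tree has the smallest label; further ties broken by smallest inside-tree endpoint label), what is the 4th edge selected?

Prim, starting at rho.
Step 1: cheapest edge leaving the tree is beta—rho (4); add beta.
Step 2: cheapest edge leaving the tree is epsilon—rho (10); add epsilon.
Step 3: cheapest edge leaving the tree is epsilon—iota (4); add iota.
Step 4: cheapest edge leaving the tree is iota—kappa (3); add kappa.
The 4th edge added is iota—kappa.

iota-kappa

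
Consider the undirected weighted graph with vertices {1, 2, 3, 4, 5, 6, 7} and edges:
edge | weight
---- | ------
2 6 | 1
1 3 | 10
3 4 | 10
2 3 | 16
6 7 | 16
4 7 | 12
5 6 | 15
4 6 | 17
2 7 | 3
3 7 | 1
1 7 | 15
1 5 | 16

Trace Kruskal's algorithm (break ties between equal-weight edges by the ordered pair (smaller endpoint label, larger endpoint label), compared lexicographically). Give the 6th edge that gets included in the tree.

5-6

Kruskal's algorithm — process edges by increasing weight (ties by edge label):
2 6 (1): add. Components now {1} {2,6} {3} {4} {5} {7}
3 7 (1): add. Components now {1} {2,6} {3,7} {4} {5}
2 7 (3): add. Components now {1} {2,3,6,7} {4} {5}
1 3 (10): add. Components now {1,2,3,6,7} {4} {5}
3 4 (10): add. Components now {1,2,3,4,6,7} {5}
4 7 (12): skip — 4 and 7 already connected.
1 7 (15): skip — 1 and 7 already connected.
5 6 (15): add. Components now {1,2,3,4,5,6,7}
The 6th edge added is 5 6.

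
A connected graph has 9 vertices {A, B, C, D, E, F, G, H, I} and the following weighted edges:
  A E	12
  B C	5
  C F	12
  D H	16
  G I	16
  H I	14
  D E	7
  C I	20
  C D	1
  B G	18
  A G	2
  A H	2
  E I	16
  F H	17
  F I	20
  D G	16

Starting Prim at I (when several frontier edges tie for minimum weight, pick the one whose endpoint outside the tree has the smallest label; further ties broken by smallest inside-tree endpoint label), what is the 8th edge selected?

C-F

Prim's algorithm from I:
Step 1: cheapest edge leaving the tree is H I (14); add H.
Step 2: cheapest edge leaving the tree is A H (2); add A.
Step 3: cheapest edge leaving the tree is A G (2); add G.
Step 4: cheapest edge leaving the tree is A E (12); add E.
Step 5: cheapest edge leaving the tree is D E (7); add D.
Step 6: cheapest edge leaving the tree is C D (1); add C.
Step 7: cheapest edge leaving the tree is B C (5); add B.
Step 8: cheapest edge leaving the tree is C F (12); add F.
The 8th edge added is C F.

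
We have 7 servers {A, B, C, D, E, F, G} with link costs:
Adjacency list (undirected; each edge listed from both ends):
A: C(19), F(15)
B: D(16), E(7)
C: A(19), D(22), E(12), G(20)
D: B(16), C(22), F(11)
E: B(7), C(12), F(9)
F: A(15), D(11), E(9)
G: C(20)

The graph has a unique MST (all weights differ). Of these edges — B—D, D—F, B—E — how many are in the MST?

Kruskal's algorithm — process edges by increasing weight (ties by edge label):
B—E (7): add. Components now {A} {B,E} {C} {D} {F} {G}
E—F (9): add. Components now {A} {B,E,F} {C} {D} {G}
D—F (11): add. Components now {A} {B,D,E,F} {C} {G}
C—E (12): add. Components now {A} {B,C,D,E,F} {G}
A—F (15): add. Components now {A,B,C,D,E,F} {G}
B—D (16): skip — B and D already connected.
A—C (19): skip — A and C already connected.
C—G (20): add. Components now {A,B,C,D,E,F,G}
MST edge set: {B—E, E—F, D—F, C—E, A—F, C—G}.
Of the listed edges, {D—F, B—E} are in the MST → 2.

2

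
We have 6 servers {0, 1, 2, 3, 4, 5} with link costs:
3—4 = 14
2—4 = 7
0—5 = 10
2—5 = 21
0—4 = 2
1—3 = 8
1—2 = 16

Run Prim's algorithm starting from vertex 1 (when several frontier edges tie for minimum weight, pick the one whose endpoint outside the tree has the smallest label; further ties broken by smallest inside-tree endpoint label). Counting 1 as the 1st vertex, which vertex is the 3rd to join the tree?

Prim, starting at 1.
Step 1: frontier [1—3 8, 1—2 16] → take 1—3 (8); add 3.
Step 2: frontier [1—2 16, 3—4 14] → take 3—4 (14); add 4.
Step 3: frontier [1—2 16, 0—4 2, 2—4 7] → take 0—4 (2); add 0.
Step 4: frontier [0—5 10, 1—2 16, 2—4 7] → take 2—4 (7); add 2.
Step 5: frontier [0—5 10, 2—5 21] → take 0—5 (10); add 5.
Vertex order: 1, 3, 4, 0, 2, 5. The 3rd vertex is 4.

4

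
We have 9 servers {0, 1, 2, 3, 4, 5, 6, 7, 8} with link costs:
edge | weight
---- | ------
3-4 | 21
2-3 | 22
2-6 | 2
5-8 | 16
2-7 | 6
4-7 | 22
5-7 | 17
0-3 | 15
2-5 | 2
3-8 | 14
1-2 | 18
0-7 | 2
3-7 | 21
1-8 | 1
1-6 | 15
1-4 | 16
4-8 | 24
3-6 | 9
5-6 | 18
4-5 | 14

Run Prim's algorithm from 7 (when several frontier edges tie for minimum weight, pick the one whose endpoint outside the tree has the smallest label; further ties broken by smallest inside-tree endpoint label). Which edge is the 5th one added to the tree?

Prim, starting at 7.
Step 1: cheapest edge leaving the tree is 0-7 (2); add 0.
Step 2: cheapest edge leaving the tree is 2-7 (6); add 2.
Step 3: cheapest edge leaving the tree is 2-5 (2); add 5.
Step 4: cheapest edge leaving the tree is 2-6 (2); add 6.
Step 5: cheapest edge leaving the tree is 3-6 (9); add 3.
Step 6: cheapest edge leaving the tree is 4-5 (14); add 4.
Step 7: cheapest edge leaving the tree is 3-8 (14); add 8.
Step 8: cheapest edge leaving the tree is 1-8 (1); add 1.
The 5th edge added is 3-6.

3-6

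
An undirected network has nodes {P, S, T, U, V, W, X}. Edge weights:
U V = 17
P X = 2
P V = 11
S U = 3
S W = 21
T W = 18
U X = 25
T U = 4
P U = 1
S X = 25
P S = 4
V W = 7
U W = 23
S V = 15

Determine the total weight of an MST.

28

Sort edges by weight, then run Kruskal:
P U (1): add. Components now {P,U} {V} {W} {T} {X} {S}
P X (2): add. Components now {P,U,X} {V} {W} {T} {S}
S U (3): add. Components now {P,S,U,X} {V} {W} {T}
P S (4): skip — P and S already connected.
T U (4): add. Components now {P,S,T,U,X} {V} {W}
V W (7): add. Components now {P,S,T,U,X} {V,W}
P V (11): add. Components now {P,S,T,U,V,W,X}
MST edges: P U, P X, S U, T U, V W, P V; total weight 1+2+3+4+7+11 = 28.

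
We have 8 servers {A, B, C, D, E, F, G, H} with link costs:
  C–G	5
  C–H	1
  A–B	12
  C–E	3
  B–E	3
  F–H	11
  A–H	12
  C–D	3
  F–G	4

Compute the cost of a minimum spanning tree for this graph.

Sort edges by weight, then run Kruskal:
C–H (1): add — endpoints in different components.
B–E (3): add — endpoints in different components.
C–D (3): add — endpoints in different components.
C–E (3): add — endpoints in different components.
F–G (4): add — endpoints in different components.
C–G (5): add — endpoints in different components.
F–H (11): skip — F and H already connected.
A–B (12): add — endpoints in different components.
MST edges: C–H, B–E, C–D, C–E, F–G, C–G, A–B; total weight 1+3+3+3+4+5+12 = 31.

31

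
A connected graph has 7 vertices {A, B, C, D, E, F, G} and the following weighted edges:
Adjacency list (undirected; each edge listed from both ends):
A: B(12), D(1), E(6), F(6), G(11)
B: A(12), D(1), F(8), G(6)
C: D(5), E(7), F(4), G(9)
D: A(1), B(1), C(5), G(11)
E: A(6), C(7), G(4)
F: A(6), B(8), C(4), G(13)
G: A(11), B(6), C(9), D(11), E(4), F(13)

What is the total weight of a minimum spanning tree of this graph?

Sort edges by weight, then run Kruskal:
A—D (1): add — endpoints in different components.
B—D (1): add — endpoints in different components.
C—F (4): add — endpoints in different components.
E—G (4): add — endpoints in different components.
C—D (5): add — endpoints in different components.
A—E (6): add — endpoints in different components.
MST edges: A—D, B—D, C—F, E—G, C—D, A—E; total weight 1+1+4+4+5+6 = 21.

21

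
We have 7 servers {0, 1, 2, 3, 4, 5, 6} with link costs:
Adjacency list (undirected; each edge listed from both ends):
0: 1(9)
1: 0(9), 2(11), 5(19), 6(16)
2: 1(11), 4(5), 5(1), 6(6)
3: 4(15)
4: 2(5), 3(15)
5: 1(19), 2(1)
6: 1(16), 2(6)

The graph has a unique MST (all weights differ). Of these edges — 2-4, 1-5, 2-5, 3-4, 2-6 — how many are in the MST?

4

Kruskal's algorithm — process edges by increasing weight (ties by edge label):
2-5 (1): add — endpoints in different components.
2-4 (5): add — endpoints in different components.
2-6 (6): add — endpoints in different components.
0-1 (9): add — endpoints in different components.
1-2 (11): add — endpoints in different components.
3-4 (15): add — endpoints in different components.
MST edge set: {2-5, 2-4, 2-6, 0-1, 1-2, 3-4}.
Of the listed edges, {2-4, 2-5, 3-4, 2-6} are in the MST → 4.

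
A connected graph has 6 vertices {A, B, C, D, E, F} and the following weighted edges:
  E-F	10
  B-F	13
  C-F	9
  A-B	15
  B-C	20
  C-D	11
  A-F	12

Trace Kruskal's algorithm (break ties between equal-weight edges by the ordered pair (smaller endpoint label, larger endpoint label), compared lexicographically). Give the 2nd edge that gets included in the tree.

E-F

Kruskal: consider edges lightest-first.
C-F (9): add. Components now {A} {B} {C,F} {D} {E}
E-F (10): add. Components now {A} {B} {C,E,F} {D}
C-D (11): add. Components now {A} {B} {C,D,E,F}
A-F (12): add. Components now {A,C,D,E,F} {B}
B-F (13): add. Components now {A,B,C,D,E,F}
The 2nd edge added is E-F.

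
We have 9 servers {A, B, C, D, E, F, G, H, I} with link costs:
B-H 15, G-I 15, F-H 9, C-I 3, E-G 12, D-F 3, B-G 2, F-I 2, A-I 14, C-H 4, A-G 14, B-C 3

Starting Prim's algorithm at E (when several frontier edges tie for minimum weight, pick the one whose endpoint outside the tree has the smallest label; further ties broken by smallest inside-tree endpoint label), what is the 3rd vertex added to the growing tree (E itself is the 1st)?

B

Prim, starting at E.
Step 1: cheapest edge leaving the tree is E-G (12); add G.
Step 2: cheapest edge leaving the tree is B-G (2); add B.
Step 3: cheapest edge leaving the tree is B-C (3); add C.
Step 4: cheapest edge leaving the tree is C-I (3); add I.
Step 5: cheapest edge leaving the tree is F-I (2); add F.
Step 6: cheapest edge leaving the tree is D-F (3); add D.
Step 7: cheapest edge leaving the tree is C-H (4); add H.
Step 8: cheapest edge leaving the tree is A-G (14); add A.
Vertex order: E, G, B, C, I, F, D, H, A. The 3rd vertex is B.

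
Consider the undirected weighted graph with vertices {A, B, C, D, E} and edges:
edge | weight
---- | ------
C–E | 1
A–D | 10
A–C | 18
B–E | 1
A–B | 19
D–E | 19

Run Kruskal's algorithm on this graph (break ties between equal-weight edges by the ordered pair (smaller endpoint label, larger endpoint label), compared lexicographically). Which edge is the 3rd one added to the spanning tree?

A-D

Sort edges by weight, then run Kruskal:
B–E (1): add — endpoints in different components.
C–E (1): add — endpoints in different components.
A–D (10): add — endpoints in different components.
A–C (18): add — endpoints in different components.
The 3rd edge added is A–D.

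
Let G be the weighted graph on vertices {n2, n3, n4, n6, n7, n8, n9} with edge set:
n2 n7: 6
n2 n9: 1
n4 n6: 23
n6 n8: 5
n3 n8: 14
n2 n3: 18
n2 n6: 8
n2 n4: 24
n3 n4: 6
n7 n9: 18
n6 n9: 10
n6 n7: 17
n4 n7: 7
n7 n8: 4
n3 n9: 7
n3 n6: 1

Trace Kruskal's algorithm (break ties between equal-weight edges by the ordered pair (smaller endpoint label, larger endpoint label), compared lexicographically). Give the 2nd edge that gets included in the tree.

n3-n6

Sort edges by weight, then run Kruskal:
n2 n9 (1): add — endpoints in different components.
n3 n6 (1): add — endpoints in different components.
n7 n8 (4): add — endpoints in different components.
n6 n8 (5): add — endpoints in different components.
n2 n7 (6): add — endpoints in different components.
n3 n4 (6): add — endpoints in different components.
The 2nd edge added is n3 n6.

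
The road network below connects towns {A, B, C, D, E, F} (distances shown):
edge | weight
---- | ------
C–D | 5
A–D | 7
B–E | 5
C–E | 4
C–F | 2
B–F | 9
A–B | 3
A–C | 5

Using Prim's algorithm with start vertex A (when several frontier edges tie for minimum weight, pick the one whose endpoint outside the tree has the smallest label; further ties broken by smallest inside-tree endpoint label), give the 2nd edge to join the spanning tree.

A-C

Prim's algorithm from A:
Step 1: cheapest edge leaving the tree is A–B (3); add B.
Step 2: cheapest edge leaving the tree is A–C (5); add C.
Step 3: cheapest edge leaving the tree is C–F (2); add F.
Step 4: cheapest edge leaving the tree is C–E (4); add E.
Step 5: cheapest edge leaving the tree is C–D (5); add D.
The 2nd edge added is A–C.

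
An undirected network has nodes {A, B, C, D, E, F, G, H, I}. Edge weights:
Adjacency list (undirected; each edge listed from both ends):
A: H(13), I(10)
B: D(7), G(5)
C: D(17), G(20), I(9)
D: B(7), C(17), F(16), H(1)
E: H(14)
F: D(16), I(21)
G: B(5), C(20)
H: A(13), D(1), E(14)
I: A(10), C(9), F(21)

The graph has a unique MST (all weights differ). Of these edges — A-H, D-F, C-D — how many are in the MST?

Kruskal: consider edges lightest-first.
D-H (1): add — endpoints in different components.
B-G (5): add — endpoints in different components.
B-D (7): add — endpoints in different components.
C-I (9): add — endpoints in different components.
A-I (10): add — endpoints in different components.
A-H (13): add — endpoints in different components.
E-H (14): add — endpoints in different components.
D-F (16): add — endpoints in different components.
MST edge set: {D-H, B-G, B-D, C-I, A-I, A-H, E-H, D-F}.
Of the listed edges, {A-H, D-F} are in the MST → 2.

2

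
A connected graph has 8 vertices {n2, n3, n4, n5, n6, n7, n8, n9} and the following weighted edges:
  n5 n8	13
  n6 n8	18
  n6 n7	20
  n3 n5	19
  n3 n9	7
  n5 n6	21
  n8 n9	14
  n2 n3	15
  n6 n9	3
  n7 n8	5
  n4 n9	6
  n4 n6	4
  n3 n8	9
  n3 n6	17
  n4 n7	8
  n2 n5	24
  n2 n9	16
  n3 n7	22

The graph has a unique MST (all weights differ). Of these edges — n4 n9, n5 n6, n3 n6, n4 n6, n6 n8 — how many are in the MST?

1

Kruskal's algorithm — process edges by increasing weight (ties by edge label):
n6 n9 (3): add — endpoints in different components.
n4 n6 (4): add — endpoints in different components.
n7 n8 (5): add — endpoints in different components.
n4 n9 (6): skip — n4 and n9 already connected.
n3 n9 (7): add — endpoints in different components.
n4 n7 (8): add — endpoints in different components.
n3 n8 (9): skip — n8 and n3 already connected.
n5 n8 (13): add — endpoints in different components.
n8 n9 (14): skip — n8 and n9 already connected.
n2 n3 (15): add — endpoints in different components.
MST edge set: {n6 n9, n4 n6, n7 n8, n3 n9, n4 n7, n5 n8, n2 n3}.
Of the listed edges, {n4 n6} are in the MST → 1.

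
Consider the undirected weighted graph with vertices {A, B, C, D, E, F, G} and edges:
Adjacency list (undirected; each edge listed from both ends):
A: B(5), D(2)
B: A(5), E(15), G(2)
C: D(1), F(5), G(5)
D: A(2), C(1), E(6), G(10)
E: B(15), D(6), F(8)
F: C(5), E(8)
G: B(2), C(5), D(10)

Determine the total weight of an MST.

Prim's algorithm from C:
Step 1: frontier [C–D 1, C–F 5, C–G 5] → take C–D (1); add D.
Step 2: frontier [C–F 5, C–G 5, A–D 2, D–E 6, D–G 10] → take A–D (2); add A.
Step 3: frontier [A–B 5, C–F 5, C–G 5, D–E 6, D–G 10] → take A–B (5); add B.
Step 4: frontier [B–G 2, B–E 15, C–F 5, C–G 5, D–E 6, D–G 10] → take B–G (2); add G.
Step 5: frontier [B–E 15, C–F 5, D–E 6] → take C–F (5); add F.
Step 6: frontier [B–E 15, D–E 6, E–F 8] → take D–E (6); add E.
MST edges: C–D, A–D, A–B, B–G, C–F, D–E; total weight 1+2+5+2+5+6 = 21.

21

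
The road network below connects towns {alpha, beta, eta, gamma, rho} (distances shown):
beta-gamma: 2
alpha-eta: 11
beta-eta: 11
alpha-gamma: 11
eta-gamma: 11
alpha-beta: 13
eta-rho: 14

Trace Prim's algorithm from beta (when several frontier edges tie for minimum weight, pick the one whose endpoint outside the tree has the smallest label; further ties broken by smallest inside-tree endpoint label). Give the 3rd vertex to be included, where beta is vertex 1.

Prim, starting at beta.
Step 1: cheapest edge leaving the tree is beta-gamma (2); add gamma.
Step 2: cheapest edge leaving the tree is alpha-gamma (11); add alpha.
Step 3: cheapest edge leaving the tree is alpha-eta (11); add eta.
Step 4: cheapest edge leaving the tree is eta-rho (14); add rho.
Vertex order: beta, gamma, alpha, eta, rho. The 3rd vertex is alpha.

alpha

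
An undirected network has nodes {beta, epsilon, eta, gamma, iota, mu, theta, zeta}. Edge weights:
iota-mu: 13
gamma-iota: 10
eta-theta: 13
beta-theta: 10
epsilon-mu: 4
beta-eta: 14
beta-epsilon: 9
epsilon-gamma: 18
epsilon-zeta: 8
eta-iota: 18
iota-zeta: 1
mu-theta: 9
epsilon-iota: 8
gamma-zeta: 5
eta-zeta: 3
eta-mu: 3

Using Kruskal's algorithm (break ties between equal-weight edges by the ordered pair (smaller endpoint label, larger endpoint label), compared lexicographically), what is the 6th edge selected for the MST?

beta-epsilon

Kruskal: consider edges lightest-first.
iota-zeta (1): add — endpoints in different components.
eta-mu (3): add — endpoints in different components.
eta-zeta (3): add — endpoints in different components.
epsilon-mu (4): add — endpoints in different components.
gamma-zeta (5): add — endpoints in different components.
epsilon-iota (8): skip — epsilon and iota already connected.
epsilon-zeta (8): skip — epsilon and zeta already connected.
beta-epsilon (9): add — endpoints in different components.
mu-theta (9): add — endpoints in different components.
The 6th edge added is beta-epsilon.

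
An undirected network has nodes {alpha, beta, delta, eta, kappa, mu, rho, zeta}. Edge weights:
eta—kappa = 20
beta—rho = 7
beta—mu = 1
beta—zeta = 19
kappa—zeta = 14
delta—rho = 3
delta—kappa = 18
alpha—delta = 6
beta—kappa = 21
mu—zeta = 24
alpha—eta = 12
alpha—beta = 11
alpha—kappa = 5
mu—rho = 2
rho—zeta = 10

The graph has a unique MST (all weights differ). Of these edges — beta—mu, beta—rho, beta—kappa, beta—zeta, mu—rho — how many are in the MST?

Kruskal's algorithm — process edges by increasing weight (ties by edge label):
beta—mu (1): add — endpoints in different components.
mu—rho (2): add — endpoints in different components.
delta—rho (3): add — endpoints in different components.
alpha—kappa (5): add — endpoints in different components.
alpha—delta (6): add — endpoints in different components.
beta—rho (7): skip — beta and rho already connected.
rho—zeta (10): add — endpoints in different components.
alpha—beta (11): skip — beta and alpha already connected.
alpha—eta (12): add — endpoints in different components.
MST edge set: {beta—mu, mu—rho, delta—rho, alpha—kappa, alpha—delta, rho—zeta, alpha—eta}.
Of the listed edges, {beta—mu, mu—rho} are in the MST → 2.

2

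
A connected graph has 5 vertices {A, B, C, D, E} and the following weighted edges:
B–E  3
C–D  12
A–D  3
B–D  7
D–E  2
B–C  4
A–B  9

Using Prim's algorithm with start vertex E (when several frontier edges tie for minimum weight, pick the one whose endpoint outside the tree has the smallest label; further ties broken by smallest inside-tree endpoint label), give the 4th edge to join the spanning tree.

Grow the tree from E using Prim:
Step 1: frontier [D–E 2, B–E 3] → take D–E (2); add D.
Step 2: frontier [A–D 3, B–D 7, C–D 12, B–E 3] → take A–D (3); add A.
Step 3: frontier [A–B 9, B–D 7, C–D 12, B–E 3] → take B–E (3); add B.
Step 4: frontier [B–C 4, C–D 12] → take B–C (4); add C.
The 4th edge added is B–C.

B-C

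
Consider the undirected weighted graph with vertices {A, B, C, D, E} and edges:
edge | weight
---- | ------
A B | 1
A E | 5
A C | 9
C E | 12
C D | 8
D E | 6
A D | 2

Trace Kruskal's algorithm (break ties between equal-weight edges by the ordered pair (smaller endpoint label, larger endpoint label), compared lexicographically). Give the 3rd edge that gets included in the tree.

Sort edges by weight, then run Kruskal:
A B (1): add — endpoints in different components.
A D (2): add — endpoints in different components.
A E (5): add — endpoints in different components.
D E (6): skip — D and E already connected.
C D (8): add — endpoints in different components.
The 3rd edge added is A E.

A-E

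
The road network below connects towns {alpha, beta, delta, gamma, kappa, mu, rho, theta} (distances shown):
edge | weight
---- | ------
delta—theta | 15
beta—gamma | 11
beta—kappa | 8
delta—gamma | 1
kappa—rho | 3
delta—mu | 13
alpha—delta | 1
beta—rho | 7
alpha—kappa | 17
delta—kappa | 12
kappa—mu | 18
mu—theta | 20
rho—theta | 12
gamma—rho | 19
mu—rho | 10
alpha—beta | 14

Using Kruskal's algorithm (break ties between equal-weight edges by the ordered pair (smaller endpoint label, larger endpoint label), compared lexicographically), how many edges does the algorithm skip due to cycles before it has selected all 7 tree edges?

Kruskal's algorithm — process edges by increasing weight (ties by edge label):
alpha—delta (1): add — endpoints in different components.
delta—gamma (1): add — endpoints in different components.
kappa—rho (3): add — endpoints in different components.
beta—rho (7): add — endpoints in different components.
beta—kappa (8): skip — beta and kappa already connected.
mu—rho (10): add — endpoints in different components.
beta—gamma (11): add — endpoints in different components.
delta—kappa (12): skip — delta and kappa already connected.
rho—theta (12): add — endpoints in different components.
Edges rejected before the tree was complete: 2.

2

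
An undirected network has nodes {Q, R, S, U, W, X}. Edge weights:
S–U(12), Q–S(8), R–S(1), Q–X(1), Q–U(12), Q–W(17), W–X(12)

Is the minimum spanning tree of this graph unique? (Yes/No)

No

Kruskal's algorithm — process edges by increasing weight (ties by edge label):
Q–X (1): add — endpoints in different components.
R–S (1): add — endpoints in different components.
Q–S (8): add — endpoints in different components.
Q–U (12): add — endpoints in different components.
S–U (12): skip — S and U already connected.
W–X (12): add — endpoints in different components.
Non-tree edge S–U has weight 12, equal to the heaviest edge on its tree cycle — swapping gives another MST of the same weight. Not unique.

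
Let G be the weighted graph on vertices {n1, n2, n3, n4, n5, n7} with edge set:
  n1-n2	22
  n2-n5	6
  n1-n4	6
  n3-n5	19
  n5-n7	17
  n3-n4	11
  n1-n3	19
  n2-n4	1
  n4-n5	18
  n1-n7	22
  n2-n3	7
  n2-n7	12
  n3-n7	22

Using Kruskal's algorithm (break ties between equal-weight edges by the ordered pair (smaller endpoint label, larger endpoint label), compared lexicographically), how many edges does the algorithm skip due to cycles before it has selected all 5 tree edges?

1

Sort edges by weight, then run Kruskal:
n2-n4 (1): add — endpoints in different components.
n1-n4 (6): add — endpoints in different components.
n2-n5 (6): add — endpoints in different components.
n2-n3 (7): add — endpoints in different components.
n3-n4 (11): skip — n3 and n4 already connected.
n2-n7 (12): add — endpoints in different components.
Edges rejected before the tree was complete: 1.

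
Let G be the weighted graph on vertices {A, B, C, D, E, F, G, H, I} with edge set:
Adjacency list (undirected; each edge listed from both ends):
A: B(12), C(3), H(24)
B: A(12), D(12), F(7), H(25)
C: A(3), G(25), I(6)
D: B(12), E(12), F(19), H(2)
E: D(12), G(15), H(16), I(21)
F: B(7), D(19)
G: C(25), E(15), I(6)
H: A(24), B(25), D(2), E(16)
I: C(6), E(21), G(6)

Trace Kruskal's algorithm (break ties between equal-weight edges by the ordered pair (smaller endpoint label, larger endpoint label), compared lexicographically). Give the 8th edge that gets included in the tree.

D-E

Sort edges by weight, then run Kruskal:
D–H (2): add — endpoints in different components.
A–C (3): add — endpoints in different components.
C–I (6): add — endpoints in different components.
G–I (6): add — endpoints in different components.
B–F (7): add — endpoints in different components.
A–B (12): add — endpoints in different components.
B–D (12): add — endpoints in different components.
D–E (12): add — endpoints in different components.
The 8th edge added is D–E.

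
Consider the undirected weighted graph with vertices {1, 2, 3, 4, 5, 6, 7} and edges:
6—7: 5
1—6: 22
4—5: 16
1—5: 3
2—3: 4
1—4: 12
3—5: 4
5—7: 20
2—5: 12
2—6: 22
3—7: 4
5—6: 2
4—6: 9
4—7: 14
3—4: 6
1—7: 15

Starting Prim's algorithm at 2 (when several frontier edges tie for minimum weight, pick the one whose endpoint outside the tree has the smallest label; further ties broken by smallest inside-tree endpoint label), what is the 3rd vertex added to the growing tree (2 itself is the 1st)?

5

Prim, starting at 2.
Step 1: cheapest edge leaving the tree is 2—3 (4); add 3.
Step 2: cheapest edge leaving the tree is 3—5 (4); add 5.
Step 3: cheapest edge leaving the tree is 5—6 (2); add 6.
Step 4: cheapest edge leaving the tree is 1—5 (3); add 1.
Step 5: cheapest edge leaving the tree is 3—7 (4); add 7.
Step 6: cheapest edge leaving the tree is 3—4 (6); add 4.
Vertex order: 2, 3, 5, 6, 1, 7, 4. The 3rd vertex is 5.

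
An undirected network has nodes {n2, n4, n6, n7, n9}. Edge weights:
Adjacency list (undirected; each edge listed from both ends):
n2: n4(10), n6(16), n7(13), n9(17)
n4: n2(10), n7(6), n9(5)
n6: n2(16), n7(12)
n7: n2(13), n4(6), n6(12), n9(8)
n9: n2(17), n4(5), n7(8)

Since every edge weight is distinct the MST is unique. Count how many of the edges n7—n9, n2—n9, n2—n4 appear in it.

1

Sort edges by weight, then run Kruskal:
n4—n9 (5): add — endpoints in different components.
n4—n7 (6): add — endpoints in different components.
n7—n9 (8): skip — n7 and n9 already connected.
n2—n4 (10): add — endpoints in different components.
n6—n7 (12): add — endpoints in different components.
MST edge set: {n4—n9, n4—n7, n2—n4, n6—n7}.
Of the listed edges, {n2—n4} are in the MST → 1.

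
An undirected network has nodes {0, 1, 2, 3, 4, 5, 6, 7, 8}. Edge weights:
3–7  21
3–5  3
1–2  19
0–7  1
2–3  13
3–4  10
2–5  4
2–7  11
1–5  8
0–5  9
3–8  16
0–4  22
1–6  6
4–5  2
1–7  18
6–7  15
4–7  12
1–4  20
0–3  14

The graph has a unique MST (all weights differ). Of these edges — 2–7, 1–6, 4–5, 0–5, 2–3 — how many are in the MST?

Kruskal: consider edges lightest-first.
0–7 (1): add — endpoints in different components.
4–5 (2): add — endpoints in different components.
3–5 (3): add — endpoints in different components.
2–5 (4): add — endpoints in different components.
1–6 (6): add — endpoints in different components.
1–5 (8): add — endpoints in different components.
0–5 (9): add — endpoints in different components.
3–4 (10): skip — 3 and 4 already connected.
2–7 (11): skip — 2 and 7 already connected.
4–7 (12): skip — 4 and 7 already connected.
2–3 (13): skip — 2 and 3 already connected.
0–3 (14): skip — 0 and 3 already connected.
6–7 (15): skip — 6 and 7 already connected.
3–8 (16): add — endpoints in different components.
MST edge set: {0–7, 4–5, 3–5, 2–5, 1–6, 1–5, 0–5, 3–8}.
Of the listed edges, {1–6, 4–5, 0–5} are in the MST → 3.

3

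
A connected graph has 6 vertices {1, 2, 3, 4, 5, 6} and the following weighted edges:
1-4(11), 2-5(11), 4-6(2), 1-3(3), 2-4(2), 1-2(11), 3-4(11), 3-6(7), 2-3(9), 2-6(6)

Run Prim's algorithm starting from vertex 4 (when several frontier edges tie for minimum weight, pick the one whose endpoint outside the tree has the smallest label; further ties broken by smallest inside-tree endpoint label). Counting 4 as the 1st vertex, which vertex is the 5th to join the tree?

1

Prim's algorithm from 4:
Step 1: frontier [2-4 2, 4-6 2, 1-4 11, 3-4 11] → take 2-4 (2); add 2.
Step 2: frontier [2-6 6, 2-3 9, 1-2 11, 2-5 11, 4-6 2, 1-4 11, 3-4 11] → take 4-6 (2); add 6.
Step 3: frontier [2-3 9, 1-2 11, 2-5 11, 1-4 11, 3-4 11, 3-6 7] → take 3-6 (7); add 3.
Step 4: frontier [1-2 11, 2-5 11, 1-3 3, 1-4 11] → take 1-3 (3); add 1.
Step 5: frontier [2-5 11] → take 2-5 (11); add 5.
Vertex order: 4, 2, 6, 3, 1, 5. The 5th vertex is 1.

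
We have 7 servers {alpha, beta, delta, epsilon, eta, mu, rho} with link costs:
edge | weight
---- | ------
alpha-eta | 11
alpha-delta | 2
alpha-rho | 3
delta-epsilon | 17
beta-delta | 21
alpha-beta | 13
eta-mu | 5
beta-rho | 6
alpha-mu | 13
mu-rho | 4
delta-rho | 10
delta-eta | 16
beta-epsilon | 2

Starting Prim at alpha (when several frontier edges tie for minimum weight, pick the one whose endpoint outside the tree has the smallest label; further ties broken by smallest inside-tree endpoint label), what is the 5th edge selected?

beta-rho

Grow the tree from alpha using Prim:
Step 1: frontier [alpha-delta 2, alpha-rho 3, alpha-eta 11, alpha-beta 13, alpha-mu 13] → take alpha-delta (2); add delta.
Step 2: frontier [alpha-rho 3, alpha-eta 11, alpha-beta 13, alpha-mu 13, delta-rho 10, delta-eta 16, delta-epsilon 17, beta-delta 21] → take alpha-rho (3); add rho.
Step 3: frontier [alpha-eta 11, alpha-beta 13, alpha-mu 13, delta-eta 16, delta-epsilon 17, beta-delta 21, mu-rho 4, beta-rho 6] → take mu-rho (4); add mu.
Step 4: frontier [alpha-eta 11, alpha-beta 13, delta-eta 16, delta-epsilon 17, beta-delta 21, eta-mu 5, beta-rho 6] → take eta-mu (5); add eta.
Step 5: frontier [alpha-beta 13, delta-epsilon 17, beta-delta 21, beta-rho 6] → take beta-rho (6); add beta.
Step 6: frontier [beta-epsilon 2, delta-epsilon 17] → take beta-epsilon (2); add epsilon.
The 5th edge added is beta-rho.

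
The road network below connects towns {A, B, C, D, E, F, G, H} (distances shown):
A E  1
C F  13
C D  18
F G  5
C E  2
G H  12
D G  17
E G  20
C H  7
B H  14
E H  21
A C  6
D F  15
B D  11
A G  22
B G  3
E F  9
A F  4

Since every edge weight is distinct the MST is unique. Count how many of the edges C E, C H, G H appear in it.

2

Sort edges by weight, then run Kruskal:
A E (1): add — endpoints in different components.
C E (2): add — endpoints in different components.
B G (3): add — endpoints in different components.
A F (4): add — endpoints in different components.
F G (5): add — endpoints in different components.
A C (6): skip — A and C already connected.
C H (7): add — endpoints in different components.
E F (9): skip — E and F already connected.
B D (11): add — endpoints in different components.
MST edge set: {A E, C E, B G, A F, F G, C H, B D}.
Of the listed edges, {C E, C H} are in the MST → 2.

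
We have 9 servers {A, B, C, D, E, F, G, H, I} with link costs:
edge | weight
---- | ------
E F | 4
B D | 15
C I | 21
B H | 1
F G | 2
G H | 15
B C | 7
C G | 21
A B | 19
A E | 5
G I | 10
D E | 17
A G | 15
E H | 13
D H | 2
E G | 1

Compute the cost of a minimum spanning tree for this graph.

Kruskal's algorithm — process edges by increasing weight (ties by edge label):
B H (1): add — endpoints in different components.
E G (1): add — endpoints in different components.
D H (2): add — endpoints in different components.
F G (2): add — endpoints in different components.
E F (4): skip — E and F already connected.
A E (5): add — endpoints in different components.
B C (7): add — endpoints in different components.
G I (10): add — endpoints in different components.
E H (13): add — endpoints in different components.
MST edges: B H, E G, D H, F G, A E, B C, G I, E H; total weight 1+1+2+2+5+7+10+13 = 41.

41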